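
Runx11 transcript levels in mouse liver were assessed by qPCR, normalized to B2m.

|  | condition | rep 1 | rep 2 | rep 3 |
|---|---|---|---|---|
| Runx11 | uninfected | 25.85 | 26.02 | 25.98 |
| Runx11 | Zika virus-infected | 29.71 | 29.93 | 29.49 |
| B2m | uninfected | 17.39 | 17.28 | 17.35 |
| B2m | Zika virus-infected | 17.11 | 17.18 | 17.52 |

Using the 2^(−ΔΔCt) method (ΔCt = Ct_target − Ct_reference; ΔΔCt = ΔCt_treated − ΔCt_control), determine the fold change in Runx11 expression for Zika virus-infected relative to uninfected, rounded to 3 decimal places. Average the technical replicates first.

0.070

Mean Ct: Runx11 uninfected 25.950; Runx11 Zika virus-infected 29.710; B2m uninfected 17.340; B2m Zika virus-infected 17.270
ΔCt(uninfected) = 25.950 − 17.340 = 8.610
ΔCt(Zika virus-infected) = 29.710 − 17.270 = 12.440
ΔΔCt = 12.440 − 8.610 = 3.830
Fold change = 2^(−3.830) = 0.0703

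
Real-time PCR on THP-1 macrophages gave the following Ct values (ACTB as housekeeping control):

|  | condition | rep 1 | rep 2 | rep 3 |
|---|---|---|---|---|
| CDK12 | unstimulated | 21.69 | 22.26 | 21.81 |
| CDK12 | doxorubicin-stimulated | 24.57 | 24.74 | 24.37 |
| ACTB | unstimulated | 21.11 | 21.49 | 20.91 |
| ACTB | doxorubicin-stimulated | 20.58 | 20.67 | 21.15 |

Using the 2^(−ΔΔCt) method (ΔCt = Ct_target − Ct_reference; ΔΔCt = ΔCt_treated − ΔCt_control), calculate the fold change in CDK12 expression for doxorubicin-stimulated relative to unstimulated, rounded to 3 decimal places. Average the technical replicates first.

Mean Ct: CDK12 unstimulated 21.920; CDK12 doxorubicin-stimulated 24.560; ACTB unstimulated 21.170; ACTB doxorubicin-stimulated 20.800
ΔCt(unstimulated) = 21.920 − 21.170 = 0.750
ΔCt(doxorubicin-stimulated) = 24.560 − 20.800 = 3.760
ΔΔCt = 3.760 − 0.750 = 3.010
Fold change = 2^(−3.010) = 0.1241

0.124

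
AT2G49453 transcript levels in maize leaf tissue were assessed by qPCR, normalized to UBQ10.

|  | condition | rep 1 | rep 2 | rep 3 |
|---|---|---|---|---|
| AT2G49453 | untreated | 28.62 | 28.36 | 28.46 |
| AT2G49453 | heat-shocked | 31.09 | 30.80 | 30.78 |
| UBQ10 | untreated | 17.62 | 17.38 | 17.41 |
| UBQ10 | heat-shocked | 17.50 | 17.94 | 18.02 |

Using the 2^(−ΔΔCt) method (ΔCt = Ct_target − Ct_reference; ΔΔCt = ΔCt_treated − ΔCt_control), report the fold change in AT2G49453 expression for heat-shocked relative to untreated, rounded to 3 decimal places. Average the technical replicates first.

Mean Ct: AT2G49453 untreated 28.480; AT2G49453 heat-shocked 30.890; UBQ10 untreated 17.470; UBQ10 heat-shocked 17.820
ΔCt(untreated) = 28.480 − 17.470 = 11.010
ΔCt(heat-shocked) = 30.890 − 17.820 = 13.070
ΔΔCt = 13.070 − 11.010 = 2.060
Fold change = 2^(−2.060) = 0.2398

0.240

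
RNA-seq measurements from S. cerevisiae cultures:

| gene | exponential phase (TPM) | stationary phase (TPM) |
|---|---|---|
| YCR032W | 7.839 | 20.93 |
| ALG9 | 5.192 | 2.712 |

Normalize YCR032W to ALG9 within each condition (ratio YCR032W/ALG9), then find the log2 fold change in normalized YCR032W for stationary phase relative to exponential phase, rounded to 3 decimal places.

YCR032W/ALG9 (exponential phase) = 7.839 / 5.192 = 1.5098
YCR032W/ALG9 (stationary phase) = 20.93 / 2.712 = 7.7176
Fold change = 7.7176 / 1.5098 = 5.1116
log2(5.1116) = 2.3538

2.354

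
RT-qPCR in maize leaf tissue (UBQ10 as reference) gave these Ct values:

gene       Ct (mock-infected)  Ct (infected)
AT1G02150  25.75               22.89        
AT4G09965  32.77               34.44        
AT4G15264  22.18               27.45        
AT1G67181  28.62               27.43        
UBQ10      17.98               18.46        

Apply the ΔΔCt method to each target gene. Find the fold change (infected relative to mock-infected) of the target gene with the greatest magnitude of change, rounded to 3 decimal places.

AT1G02150: ΔΔCt = (22.89−18.46) − (25.75−17.98) = 4.43 − 7.77 = -3.34; fold change = 2^3.34 = 10.126
AT4G09965: ΔΔCt = (34.44−18.46) − (32.77−17.98) = 15.98 − 14.79 = 1.19; fold change = 2^-1.19 = 0.438
AT4G15264: ΔΔCt = (27.45−18.46) − (22.18−17.98) = 8.99 − 4.20 = 4.79; fold change = 2^-4.79 = 0.036
AT1G67181: ΔΔCt = (27.43−18.46) − (28.62−17.98) = 8.97 − 10.64 = -1.67; fold change = 2^1.67 = 3.182
AT4G15264 has the largest |ΔΔCt| = 4.79.

0.036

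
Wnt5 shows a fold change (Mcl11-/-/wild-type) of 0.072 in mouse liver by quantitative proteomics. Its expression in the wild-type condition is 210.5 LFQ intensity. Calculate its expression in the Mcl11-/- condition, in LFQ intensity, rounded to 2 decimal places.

Mcl11-/- expression = 210.5 × 0.072 = 15.16

15.16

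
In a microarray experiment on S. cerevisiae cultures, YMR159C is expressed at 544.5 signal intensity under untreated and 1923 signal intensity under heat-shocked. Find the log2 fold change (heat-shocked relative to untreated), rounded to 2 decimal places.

Fold change = 1923 / 544.5 = 3.5317
log2(3.5317) = 1.820

1.82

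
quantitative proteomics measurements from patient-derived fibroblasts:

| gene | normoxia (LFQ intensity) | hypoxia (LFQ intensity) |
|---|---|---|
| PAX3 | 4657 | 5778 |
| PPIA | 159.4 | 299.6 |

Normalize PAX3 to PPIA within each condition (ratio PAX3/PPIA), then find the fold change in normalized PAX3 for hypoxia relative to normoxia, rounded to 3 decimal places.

PAX3/PPIA (normoxia) = 4657 / 159.4 = 29.216
PAX3/PPIA (hypoxia) = 5778 / 299.6 = 19.286
Fold change = 19.286 / 29.216 = 0.6601

0.660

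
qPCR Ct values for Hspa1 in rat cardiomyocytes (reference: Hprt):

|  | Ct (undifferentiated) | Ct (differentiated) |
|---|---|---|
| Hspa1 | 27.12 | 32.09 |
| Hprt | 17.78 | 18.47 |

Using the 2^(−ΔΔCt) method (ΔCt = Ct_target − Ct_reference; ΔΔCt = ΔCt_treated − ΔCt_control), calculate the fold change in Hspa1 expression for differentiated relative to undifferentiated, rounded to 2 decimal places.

0.05

ΔCt(undifferentiated) = 27.120 − 17.780 = 9.340
ΔCt(differentiated) = 32.090 − 18.470 = 13.620
ΔΔCt = 13.620 − 9.340 = 4.280
Fold change = 2^(−4.280) = 0.051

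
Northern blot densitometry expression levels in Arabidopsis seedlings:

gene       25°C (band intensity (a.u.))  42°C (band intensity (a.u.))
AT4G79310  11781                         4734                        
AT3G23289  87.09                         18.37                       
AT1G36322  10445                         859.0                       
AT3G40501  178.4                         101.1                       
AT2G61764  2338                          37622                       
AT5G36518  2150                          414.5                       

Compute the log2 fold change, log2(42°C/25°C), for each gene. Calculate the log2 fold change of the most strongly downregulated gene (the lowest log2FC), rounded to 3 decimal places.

-3.604

log2(4734/11781) = -1.315  (AT4G79310)
log2(18.37/87.09) = -2.245  (AT3G23289)
log2(859.0/10445) = -3.604  (AT1G36322)
log2(101.1/178.4) = -0.819  (AT3G40501)
log2(37622/2338) = 4.008  (AT2G61764)
log2(414.5/2150) = -2.375  (AT5G36518)
AT1G36322 is most strongly downregulated.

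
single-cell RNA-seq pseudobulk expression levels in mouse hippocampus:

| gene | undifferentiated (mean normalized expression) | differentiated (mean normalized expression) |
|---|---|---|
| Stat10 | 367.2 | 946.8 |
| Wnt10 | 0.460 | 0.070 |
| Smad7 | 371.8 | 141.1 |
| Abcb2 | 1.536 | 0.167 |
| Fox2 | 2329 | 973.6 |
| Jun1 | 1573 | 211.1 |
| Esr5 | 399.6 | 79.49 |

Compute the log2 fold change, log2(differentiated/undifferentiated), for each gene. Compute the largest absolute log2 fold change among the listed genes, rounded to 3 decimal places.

3.201

log2(946.8/367.2) = 1.366  (Stat10)
log2(0.070/0.460) = -2.716  (Wnt10)
log2(141.1/371.8) = -1.398  (Smad7)
log2(0.167/1.536) = -3.201  (Abcb2)
log2(973.6/2329) = -1.258  (Fox2)
log2(211.1/1573) = -2.898  (Jun1)
log2(79.49/399.6) = -2.330  (Esr5)
The largest magnitude belongs to Abcb2.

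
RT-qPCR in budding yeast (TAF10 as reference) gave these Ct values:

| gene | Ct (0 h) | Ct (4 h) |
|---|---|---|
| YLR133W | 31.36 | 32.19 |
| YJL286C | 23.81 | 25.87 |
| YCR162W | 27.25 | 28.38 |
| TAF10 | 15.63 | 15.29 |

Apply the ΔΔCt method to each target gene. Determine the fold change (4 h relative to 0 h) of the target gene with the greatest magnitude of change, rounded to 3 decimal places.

0.189

YLR133W: ΔΔCt = (32.19−15.29) − (31.36−15.63) = 16.90 − 15.73 = 1.17; fold change = 2^-1.17 = 0.444
YJL286C: ΔΔCt = (25.87−15.29) − (23.81−15.63) = 10.58 − 8.18 = 2.40; fold change = 2^-2.40 = 0.189
YCR162W: ΔΔCt = (28.38−15.29) − (27.25−15.63) = 13.09 − 11.62 = 1.47; fold change = 2^-1.47 = 0.361
YJL286C has the largest |ΔΔCt| = 2.40.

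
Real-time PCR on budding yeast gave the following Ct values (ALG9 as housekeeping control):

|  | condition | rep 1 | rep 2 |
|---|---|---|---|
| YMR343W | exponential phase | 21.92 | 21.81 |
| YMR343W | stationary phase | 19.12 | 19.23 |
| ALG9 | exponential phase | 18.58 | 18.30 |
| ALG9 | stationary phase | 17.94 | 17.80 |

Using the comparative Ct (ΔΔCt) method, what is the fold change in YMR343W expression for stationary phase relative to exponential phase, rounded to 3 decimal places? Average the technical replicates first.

Mean Ct: YMR343W exponential phase 21.865; YMR343W stationary phase 19.175; ALG9 exponential phase 18.440; ALG9 stationary phase 17.870
ΔCt(exponential phase) = 21.865 − 18.440 = 3.425
ΔCt(stationary phase) = 19.175 − 17.870 = 1.305
ΔΔCt = 1.305 − 3.425 = -2.120
Fold change = 2^(−(-2.120)) = 2^2.120 = 4.3469

4.347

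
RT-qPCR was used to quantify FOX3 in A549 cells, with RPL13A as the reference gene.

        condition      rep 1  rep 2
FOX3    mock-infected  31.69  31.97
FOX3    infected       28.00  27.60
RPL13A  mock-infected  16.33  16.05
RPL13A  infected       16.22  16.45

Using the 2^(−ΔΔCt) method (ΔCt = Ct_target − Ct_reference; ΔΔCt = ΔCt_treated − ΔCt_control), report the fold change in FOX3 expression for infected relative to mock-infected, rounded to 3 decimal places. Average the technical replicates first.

Mean Ct: FOX3 mock-infected 31.830; FOX3 infected 27.800; RPL13A mock-infected 16.190; RPL13A infected 16.335
ΔCt(mock-infected) = 31.830 − 16.190 = 15.640
ΔCt(infected) = 27.800 − 16.335 = 11.465
ΔΔCt = 11.465 − 15.640 = -4.175
Fold change = 2^(−(-4.175)) = 2^4.175 = 18.0634

18.063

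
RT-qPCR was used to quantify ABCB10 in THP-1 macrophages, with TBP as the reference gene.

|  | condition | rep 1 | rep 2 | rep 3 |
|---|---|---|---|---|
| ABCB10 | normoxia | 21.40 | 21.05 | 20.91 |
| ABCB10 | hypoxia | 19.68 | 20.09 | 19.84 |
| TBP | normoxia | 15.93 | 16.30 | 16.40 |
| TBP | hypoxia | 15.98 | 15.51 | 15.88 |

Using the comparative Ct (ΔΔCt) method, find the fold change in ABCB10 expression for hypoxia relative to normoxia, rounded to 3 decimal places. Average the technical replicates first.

Mean Ct: ABCB10 normoxia 21.120; ABCB10 hypoxia 19.870; TBP normoxia 16.210; TBP hypoxia 15.790
ΔCt(normoxia) = 21.120 − 16.210 = 4.910
ΔCt(hypoxia) = 19.870 − 15.790 = 4.080
ΔΔCt = 4.080 − 4.910 = -0.830
Fold change = 2^(−(-0.830)) = 2^0.830 = 1.7777

1.778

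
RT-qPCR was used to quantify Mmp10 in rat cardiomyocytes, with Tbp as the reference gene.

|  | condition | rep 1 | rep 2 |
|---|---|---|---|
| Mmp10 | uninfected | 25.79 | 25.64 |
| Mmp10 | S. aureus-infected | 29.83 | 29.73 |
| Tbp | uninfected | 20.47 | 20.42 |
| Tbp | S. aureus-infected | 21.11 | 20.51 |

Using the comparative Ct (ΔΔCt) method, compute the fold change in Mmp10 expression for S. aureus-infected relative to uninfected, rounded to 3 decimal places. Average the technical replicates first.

Mean Ct: Mmp10 uninfected 25.715; Mmp10 S. aureus-infected 29.780; Tbp uninfected 20.445; Tbp S. aureus-infected 20.810
ΔCt(uninfected) = 25.715 − 20.445 = 5.270
ΔCt(S. aureus-infected) = 29.780 − 20.810 = 8.970
ΔΔCt = 8.970 − 5.270 = 3.700
Fold change = 2^(−3.700) = 0.0769

0.077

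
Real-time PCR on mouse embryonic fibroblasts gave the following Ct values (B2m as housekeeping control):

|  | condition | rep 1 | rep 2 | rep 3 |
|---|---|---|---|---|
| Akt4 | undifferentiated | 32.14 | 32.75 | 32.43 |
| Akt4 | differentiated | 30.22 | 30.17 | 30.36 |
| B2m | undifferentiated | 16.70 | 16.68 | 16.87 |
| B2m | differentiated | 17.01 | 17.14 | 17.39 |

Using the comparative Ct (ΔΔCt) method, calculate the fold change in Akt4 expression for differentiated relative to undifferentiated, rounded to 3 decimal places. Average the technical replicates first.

6.148

Mean Ct: Akt4 undifferentiated 32.440; Akt4 differentiated 30.250; B2m undifferentiated 16.750; B2m differentiated 17.180
ΔCt(undifferentiated) = 32.440 − 16.750 = 15.690
ΔCt(differentiated) = 30.250 − 17.180 = 13.070
ΔΔCt = 13.070 − 15.690 = -2.620
Fold change = 2^(−(-2.620)) = 2^2.620 = 6.1475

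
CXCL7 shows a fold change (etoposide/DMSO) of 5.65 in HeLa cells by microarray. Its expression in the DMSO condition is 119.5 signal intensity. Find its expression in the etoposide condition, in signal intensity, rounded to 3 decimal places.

675.175

etoposide expression = 119.5 × 5.65 = 675.175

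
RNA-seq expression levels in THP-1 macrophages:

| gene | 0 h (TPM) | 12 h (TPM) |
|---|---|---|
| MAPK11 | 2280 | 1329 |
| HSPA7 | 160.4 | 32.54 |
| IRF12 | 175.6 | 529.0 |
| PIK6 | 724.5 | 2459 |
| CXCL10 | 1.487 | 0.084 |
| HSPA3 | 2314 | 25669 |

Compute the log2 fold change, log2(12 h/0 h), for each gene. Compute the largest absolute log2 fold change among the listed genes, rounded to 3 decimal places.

log2(1329/2280) = -0.779  (MAPK11)
log2(32.54/160.4) = -2.301  (HSPA7)
log2(529.0/175.6) = 1.591  (IRF12)
log2(2459/724.5) = 1.763  (PIK6)
log2(0.084/1.487) = -4.146  (CXCL10)
log2(25669/2314) = 3.472  (HSPA3)
The largest magnitude belongs to CXCL10.

4.146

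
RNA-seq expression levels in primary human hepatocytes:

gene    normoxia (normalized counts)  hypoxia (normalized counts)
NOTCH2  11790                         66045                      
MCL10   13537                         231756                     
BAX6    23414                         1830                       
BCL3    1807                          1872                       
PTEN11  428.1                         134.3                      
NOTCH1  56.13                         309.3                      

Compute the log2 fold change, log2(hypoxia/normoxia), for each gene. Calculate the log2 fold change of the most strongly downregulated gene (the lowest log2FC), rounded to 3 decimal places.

-3.677

log2(66045/11790) = 2.486  (NOTCH2)
log2(231756/13537) = 4.098  (MCL10)
log2(1830/23414) = -3.677  (BAX6)
log2(1872/1807) = 0.051  (BCL3)
log2(134.3/428.1) = -1.672  (PTEN11)
log2(309.3/56.13) = 2.462  (NOTCH1)
BAX6 is most strongly downregulated.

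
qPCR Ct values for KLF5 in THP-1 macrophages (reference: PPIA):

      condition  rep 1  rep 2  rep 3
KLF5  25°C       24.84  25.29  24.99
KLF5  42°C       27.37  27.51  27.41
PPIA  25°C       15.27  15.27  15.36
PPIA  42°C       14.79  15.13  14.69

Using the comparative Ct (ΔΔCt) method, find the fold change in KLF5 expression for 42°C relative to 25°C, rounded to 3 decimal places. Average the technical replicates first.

0.142

Mean Ct: KLF5 25°C 25.040; KLF5 42°C 27.430; PPIA 25°C 15.300; PPIA 42°C 14.870
ΔCt(25°C) = 25.040 − 15.300 = 9.740
ΔCt(42°C) = 27.430 − 14.870 = 12.560
ΔΔCt = 12.560 − 9.740 = 2.820
Fold change = 2^(−2.820) = 0.1416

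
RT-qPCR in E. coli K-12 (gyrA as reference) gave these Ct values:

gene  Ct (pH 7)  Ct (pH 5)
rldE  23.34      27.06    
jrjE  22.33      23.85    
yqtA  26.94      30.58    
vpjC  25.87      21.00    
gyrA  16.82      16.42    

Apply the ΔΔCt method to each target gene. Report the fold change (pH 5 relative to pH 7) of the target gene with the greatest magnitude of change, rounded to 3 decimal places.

rldE: ΔΔCt = (27.06−16.42) − (23.34−16.82) = 10.64 − 6.52 = 4.12; fold change = 2^-4.12 = 0.058
jrjE: ΔΔCt = (23.85−16.42) − (22.33−16.82) = 7.43 − 5.51 = 1.92; fold change = 2^-1.92 = 0.264
yqtA: ΔΔCt = (30.58−16.42) − (26.94−16.82) = 14.16 − 10.12 = 4.04; fold change = 2^-4.04 = 0.061
vpjC: ΔΔCt = (21.00−16.42) − (25.87−16.82) = 4.58 − 9.05 = -4.47; fold change = 2^4.47 = 22.162
vpjC has the largest |ΔΔCt| = 4.47.

22.162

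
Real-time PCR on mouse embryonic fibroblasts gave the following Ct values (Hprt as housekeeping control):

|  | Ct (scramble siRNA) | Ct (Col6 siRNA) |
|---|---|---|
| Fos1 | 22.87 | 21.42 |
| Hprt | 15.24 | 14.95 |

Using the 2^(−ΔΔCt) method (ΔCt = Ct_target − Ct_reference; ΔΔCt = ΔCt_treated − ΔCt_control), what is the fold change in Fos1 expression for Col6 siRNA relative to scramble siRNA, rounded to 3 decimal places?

ΔCt(scramble siRNA) = 22.870 − 15.240 = 7.630
ΔCt(Col6 siRNA) = 21.420 − 14.950 = 6.470
ΔΔCt = 6.470 − 7.630 = -1.160
Fold change = 2^(−(-1.160)) = 2^1.160 = 2.2346

2.235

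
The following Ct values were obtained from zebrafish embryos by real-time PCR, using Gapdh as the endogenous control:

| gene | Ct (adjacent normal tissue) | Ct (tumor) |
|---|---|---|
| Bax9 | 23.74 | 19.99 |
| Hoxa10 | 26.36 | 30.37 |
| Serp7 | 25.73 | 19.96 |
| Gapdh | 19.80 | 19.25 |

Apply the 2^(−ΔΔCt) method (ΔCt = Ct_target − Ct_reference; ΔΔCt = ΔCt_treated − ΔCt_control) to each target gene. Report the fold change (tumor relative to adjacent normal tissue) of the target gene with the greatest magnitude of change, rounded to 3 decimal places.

37.271

Bax9: ΔΔCt = (19.99−19.25) − (23.74−19.80) = 0.74 − 3.94 = -3.20; fold change = 2^3.20 = 9.190
Hoxa10: ΔΔCt = (30.37−19.25) − (26.36−19.80) = 11.12 − 6.56 = 4.56; fold change = 2^-4.56 = 0.042
Serp7: ΔΔCt = (19.96−19.25) − (25.73−19.80) = 0.71 − 5.93 = -5.22; fold change = 2^5.22 = 37.271
Serp7 has the largest |ΔΔCt| = 5.22.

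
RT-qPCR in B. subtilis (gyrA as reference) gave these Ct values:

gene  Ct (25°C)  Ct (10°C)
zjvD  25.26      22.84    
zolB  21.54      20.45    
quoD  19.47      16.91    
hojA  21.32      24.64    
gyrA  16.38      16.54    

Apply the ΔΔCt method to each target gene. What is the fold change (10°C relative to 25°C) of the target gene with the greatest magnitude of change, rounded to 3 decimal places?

zjvD: ΔΔCt = (22.84−16.54) − (25.26−16.38) = 6.30 − 8.88 = -2.58; fold change = 2^2.58 = 5.979
zolB: ΔΔCt = (20.45−16.54) − (21.54−16.38) = 3.91 − 5.16 = -1.25; fold change = 2^1.25 = 2.378
quoD: ΔΔCt = (16.91−16.54) − (19.47−16.38) = 0.37 − 3.09 = -2.72; fold change = 2^2.72 = 6.589
hojA: ΔΔCt = (24.64−16.54) − (21.32−16.38) = 8.10 − 4.94 = 3.16; fold change = 2^-3.16 = 0.112
hojA has the largest |ΔΔCt| = 3.16.

0.112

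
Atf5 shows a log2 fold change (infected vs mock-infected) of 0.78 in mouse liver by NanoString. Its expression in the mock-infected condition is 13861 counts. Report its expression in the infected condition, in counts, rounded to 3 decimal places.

23801.151

Fold change = 2^(0.78) = 1.7171
infected expression = 13861 × 1.7171 = 23801.151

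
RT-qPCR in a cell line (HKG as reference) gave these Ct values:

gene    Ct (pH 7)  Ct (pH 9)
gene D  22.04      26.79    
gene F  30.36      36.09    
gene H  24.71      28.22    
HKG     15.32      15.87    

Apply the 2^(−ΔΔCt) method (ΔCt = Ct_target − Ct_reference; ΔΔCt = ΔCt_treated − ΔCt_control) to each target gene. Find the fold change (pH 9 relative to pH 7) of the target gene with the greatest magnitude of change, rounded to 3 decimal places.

0.028

gene D: ΔΔCt = (26.79−15.87) − (22.04−15.32) = 10.92 − 6.72 = 4.20; fold change = 2^-4.20 = 0.054
gene F: ΔΔCt = (36.09−15.87) − (30.36−15.32) = 20.22 − 15.04 = 5.18; fold change = 2^-5.18 = 0.028
gene H: ΔΔCt = (28.22−15.87) − (24.71−15.32) = 12.35 − 9.39 = 2.96; fold change = 2^-2.96 = 0.129
gene F has the largest |ΔΔCt| = 5.18.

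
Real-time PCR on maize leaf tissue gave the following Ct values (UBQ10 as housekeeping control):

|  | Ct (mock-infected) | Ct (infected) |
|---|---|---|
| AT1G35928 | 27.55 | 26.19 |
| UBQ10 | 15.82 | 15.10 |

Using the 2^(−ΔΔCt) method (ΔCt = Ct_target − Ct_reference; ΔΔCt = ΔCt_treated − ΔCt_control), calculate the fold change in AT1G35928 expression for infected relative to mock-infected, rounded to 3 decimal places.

ΔCt(mock-infected) = 27.550 − 15.820 = 11.730
ΔCt(infected) = 26.190 − 15.100 = 11.090
ΔΔCt = 11.090 − 11.730 = -0.640
Fold change = 2^(−(-0.640)) = 2^0.640 = 1.5583

1.558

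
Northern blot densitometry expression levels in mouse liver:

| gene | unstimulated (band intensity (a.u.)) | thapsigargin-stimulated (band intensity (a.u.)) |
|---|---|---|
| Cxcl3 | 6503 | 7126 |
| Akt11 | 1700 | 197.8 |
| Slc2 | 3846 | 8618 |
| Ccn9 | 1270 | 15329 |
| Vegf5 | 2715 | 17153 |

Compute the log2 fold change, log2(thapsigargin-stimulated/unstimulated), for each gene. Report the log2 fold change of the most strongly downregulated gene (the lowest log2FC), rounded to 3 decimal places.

log2(7126/6503) = 0.132  (Cxcl3)
log2(197.8/1700) = -3.103  (Akt11)
log2(8618/3846) = 1.164  (Slc2)
log2(15329/1270) = 3.593  (Ccn9)
log2(17153/2715) = 2.659  (Vegf5)
Akt11 is most strongly downregulated.

-3.103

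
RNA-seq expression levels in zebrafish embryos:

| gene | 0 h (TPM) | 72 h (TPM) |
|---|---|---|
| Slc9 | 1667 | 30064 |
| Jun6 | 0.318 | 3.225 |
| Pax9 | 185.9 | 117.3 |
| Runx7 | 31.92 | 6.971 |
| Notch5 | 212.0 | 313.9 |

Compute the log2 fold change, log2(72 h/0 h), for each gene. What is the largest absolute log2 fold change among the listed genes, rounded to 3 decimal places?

log2(30064/1667) = 4.173  (Slc9)
log2(3.225/0.318) = 3.342  (Jun6)
log2(117.3/185.9) = -0.664  (Pax9)
log2(6.971/31.92) = -2.195  (Runx7)
log2(313.9/212.0) = 0.566  (Notch5)
The largest magnitude belongs to Slc9.

4.173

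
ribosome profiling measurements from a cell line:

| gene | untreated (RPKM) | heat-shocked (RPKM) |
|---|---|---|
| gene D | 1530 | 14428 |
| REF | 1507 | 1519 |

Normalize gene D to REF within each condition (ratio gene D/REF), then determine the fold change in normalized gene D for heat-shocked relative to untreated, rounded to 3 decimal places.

gene D/REF (untreated) = 1530 / 1507 = 1.0153
gene D/REF (heat-shocked) = 14428 / 1519 = 9.4984
Fold change = 9.4984 / 1.0153 = 9.3556

9.356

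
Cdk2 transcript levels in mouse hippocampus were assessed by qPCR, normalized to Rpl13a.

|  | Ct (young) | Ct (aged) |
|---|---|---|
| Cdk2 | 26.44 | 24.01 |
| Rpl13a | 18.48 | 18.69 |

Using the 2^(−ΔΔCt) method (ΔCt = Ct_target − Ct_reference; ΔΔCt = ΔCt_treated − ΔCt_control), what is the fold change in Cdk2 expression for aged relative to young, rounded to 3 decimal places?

ΔCt(young) = 26.440 − 18.480 = 7.960
ΔCt(aged) = 24.010 − 18.690 = 5.320
ΔΔCt = 5.320 − 7.960 = -2.640
Fold change = 2^(−(-2.640)) = 2^2.640 = 6.2333

6.233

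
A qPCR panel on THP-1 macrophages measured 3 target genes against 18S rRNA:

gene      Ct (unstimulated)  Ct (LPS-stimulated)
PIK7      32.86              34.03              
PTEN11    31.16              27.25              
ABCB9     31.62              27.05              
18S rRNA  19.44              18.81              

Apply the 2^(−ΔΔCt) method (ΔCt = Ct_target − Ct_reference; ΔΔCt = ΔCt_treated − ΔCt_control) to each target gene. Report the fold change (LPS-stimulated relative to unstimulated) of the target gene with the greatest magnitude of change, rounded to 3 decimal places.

PIK7: ΔΔCt = (34.03−18.81) − (32.86−19.44) = 15.22 − 13.42 = 1.80; fold change = 2^-1.80 = 0.287
PTEN11: ΔΔCt = (27.25−18.81) − (31.16−19.44) = 8.44 − 11.72 = -3.28; fold change = 2^3.28 = 9.714
ABCB9: ΔΔCt = (27.05−18.81) − (31.62−19.44) = 8.24 − 12.18 = -3.94; fold change = 2^3.94 = 15.348
ABCB9 has the largest |ΔΔCt| = 3.94.

15.348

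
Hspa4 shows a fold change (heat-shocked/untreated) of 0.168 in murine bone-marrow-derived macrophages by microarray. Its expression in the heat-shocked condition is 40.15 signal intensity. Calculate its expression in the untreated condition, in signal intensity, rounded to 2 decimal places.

untreated expression = 40.15 / 0.168 = 238.99

238.99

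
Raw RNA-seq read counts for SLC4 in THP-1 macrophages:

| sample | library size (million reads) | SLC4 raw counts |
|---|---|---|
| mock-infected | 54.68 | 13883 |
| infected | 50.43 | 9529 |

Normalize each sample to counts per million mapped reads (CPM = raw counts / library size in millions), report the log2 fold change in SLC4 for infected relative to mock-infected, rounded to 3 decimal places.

CPM(mock-infected) = 13883 / 54.68 = 253.8954
CPM(infected) = 9529 / 50.43 = 188.9550
Fold change = 188.9550 / 253.8954 = 0.74422
log2(0.74422) = -0.4262

-0.426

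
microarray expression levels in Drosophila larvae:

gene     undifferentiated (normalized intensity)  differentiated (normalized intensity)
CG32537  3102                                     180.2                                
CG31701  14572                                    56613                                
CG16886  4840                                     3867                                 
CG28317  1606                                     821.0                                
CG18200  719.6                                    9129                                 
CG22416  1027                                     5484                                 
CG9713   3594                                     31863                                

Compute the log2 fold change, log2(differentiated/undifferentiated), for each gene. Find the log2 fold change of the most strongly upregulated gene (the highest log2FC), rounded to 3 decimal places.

3.665

log2(180.2/3102) = -4.106  (CG32537)
log2(56613/14572) = 1.958  (CG31701)
log2(3867/4840) = -0.324  (CG16886)
log2(821.0/1606) = -0.968  (CG28317)
log2(9129/719.6) = 3.665  (CG18200)
log2(5484/1027) = 2.417  (CG22416)
log2(31863/3594) = 3.148  (CG9713)
CG18200 is most strongly upregulated.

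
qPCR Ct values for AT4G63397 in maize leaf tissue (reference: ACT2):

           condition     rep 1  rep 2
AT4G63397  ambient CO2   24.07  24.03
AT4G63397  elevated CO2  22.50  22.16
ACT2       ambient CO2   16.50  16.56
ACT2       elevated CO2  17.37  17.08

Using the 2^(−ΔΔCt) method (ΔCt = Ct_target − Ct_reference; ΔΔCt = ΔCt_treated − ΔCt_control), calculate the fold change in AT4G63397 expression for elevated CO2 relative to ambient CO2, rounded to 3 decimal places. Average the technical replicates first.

Mean Ct: AT4G63397 ambient CO2 24.050; AT4G63397 elevated CO2 22.330; ACT2 ambient CO2 16.530; ACT2 elevated CO2 17.225
ΔCt(ambient CO2) = 24.050 − 16.530 = 7.520
ΔCt(elevated CO2) = 22.330 − 17.225 = 5.105
ΔΔCt = 5.105 − 7.520 = -2.415
Fold change = 2^(−(-2.415)) = 2^2.415 = 5.3332

5.333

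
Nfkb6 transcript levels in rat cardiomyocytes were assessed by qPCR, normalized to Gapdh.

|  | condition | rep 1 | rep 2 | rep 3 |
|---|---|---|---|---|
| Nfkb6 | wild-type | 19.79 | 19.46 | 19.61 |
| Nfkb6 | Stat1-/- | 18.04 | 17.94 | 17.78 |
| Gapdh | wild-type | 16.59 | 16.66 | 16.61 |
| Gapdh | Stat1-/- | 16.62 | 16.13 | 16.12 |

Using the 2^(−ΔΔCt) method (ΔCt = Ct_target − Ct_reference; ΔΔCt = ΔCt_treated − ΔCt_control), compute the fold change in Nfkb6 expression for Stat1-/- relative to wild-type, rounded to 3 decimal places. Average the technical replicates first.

Mean Ct: Nfkb6 wild-type 19.620; Nfkb6 Stat1-/- 17.920; Gapdh wild-type 16.620; Gapdh Stat1-/- 16.290
ΔCt(wild-type) = 19.620 − 16.620 = 3.000
ΔCt(Stat1-/-) = 17.920 − 16.290 = 1.630
ΔΔCt = 1.630 − 3.000 = -1.370
Fold change = 2^(−(-1.370)) = 2^1.370 = 2.5847

2.585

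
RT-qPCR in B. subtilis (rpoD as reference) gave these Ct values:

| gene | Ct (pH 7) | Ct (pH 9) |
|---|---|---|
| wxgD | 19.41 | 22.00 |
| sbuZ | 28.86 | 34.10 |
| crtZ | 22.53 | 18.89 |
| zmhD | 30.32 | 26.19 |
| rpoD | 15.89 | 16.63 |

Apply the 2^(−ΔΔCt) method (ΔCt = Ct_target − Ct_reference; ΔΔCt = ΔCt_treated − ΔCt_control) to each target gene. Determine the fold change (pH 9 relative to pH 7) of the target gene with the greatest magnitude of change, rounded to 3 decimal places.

wxgD: ΔΔCt = (22.00−16.63) − (19.41−15.89) = 5.37 − 3.52 = 1.85; fold change = 2^-1.85 = 0.277
sbuZ: ΔΔCt = (34.10−16.63) − (28.86−15.89) = 17.47 − 12.97 = 4.50; fold change = 2^-4.50 = 0.044
crtZ: ΔΔCt = (18.89−16.63) − (22.53−15.89) = 2.26 − 6.64 = -4.38; fold change = 2^4.38 = 20.821
zmhD: ΔΔCt = (26.19−16.63) − (30.32−15.89) = 9.56 − 14.43 = -4.87; fold change = 2^4.87 = 29.243
zmhD has the largest |ΔΔCt| = 4.87.

29.243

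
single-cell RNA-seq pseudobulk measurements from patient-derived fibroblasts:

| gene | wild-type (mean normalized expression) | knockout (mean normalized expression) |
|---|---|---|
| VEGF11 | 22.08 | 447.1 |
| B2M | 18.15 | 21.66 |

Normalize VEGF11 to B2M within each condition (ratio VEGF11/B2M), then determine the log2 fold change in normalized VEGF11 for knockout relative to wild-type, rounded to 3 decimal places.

4.085

VEGF11/B2M (wild-type) = 22.08 / 18.15 = 1.2165
VEGF11/B2M (knockout) = 447.1 / 21.66 = 20.642
Fold change = 20.642 / 1.2165 = 16.9677
log2(16.9677) = 4.0847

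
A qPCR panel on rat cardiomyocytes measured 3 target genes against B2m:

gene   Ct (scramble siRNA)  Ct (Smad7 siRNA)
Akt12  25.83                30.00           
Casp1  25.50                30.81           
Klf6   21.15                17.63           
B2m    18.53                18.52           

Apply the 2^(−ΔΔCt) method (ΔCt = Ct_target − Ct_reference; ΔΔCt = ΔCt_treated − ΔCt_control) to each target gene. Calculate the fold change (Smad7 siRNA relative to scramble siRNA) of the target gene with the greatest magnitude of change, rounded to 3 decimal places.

Akt12: ΔΔCt = (30.00−18.52) − (25.83−18.53) = 11.48 − 7.30 = 4.18; fold change = 2^-4.18 = 0.055
Casp1: ΔΔCt = (30.81−18.52) − (25.50−18.53) = 12.29 − 6.97 = 5.32; fold change = 2^-5.32 = 0.025
Klf6: ΔΔCt = (17.63−18.52) − (21.15−18.53) = -0.89 − 2.62 = -3.51; fold change = 2^3.51 = 11.392
Casp1 has the largest |ΔΔCt| = 5.32.

0.025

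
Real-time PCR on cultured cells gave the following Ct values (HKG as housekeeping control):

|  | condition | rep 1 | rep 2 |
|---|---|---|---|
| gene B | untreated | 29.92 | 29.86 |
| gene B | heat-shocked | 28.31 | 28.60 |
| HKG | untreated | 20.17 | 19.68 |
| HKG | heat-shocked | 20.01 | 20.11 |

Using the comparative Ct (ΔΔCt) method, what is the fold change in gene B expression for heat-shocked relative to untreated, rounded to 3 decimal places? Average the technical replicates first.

2.969

Mean Ct: gene B untreated 29.890; gene B heat-shocked 28.455; HKG untreated 19.925; HKG heat-shocked 20.060
ΔCt(untreated) = 29.890 − 19.925 = 9.965
ΔCt(heat-shocked) = 28.455 − 20.060 = 8.395
ΔΔCt = 8.395 − 9.965 = -1.570
Fold change = 2^(−(-1.570)) = 2^1.570 = 2.9690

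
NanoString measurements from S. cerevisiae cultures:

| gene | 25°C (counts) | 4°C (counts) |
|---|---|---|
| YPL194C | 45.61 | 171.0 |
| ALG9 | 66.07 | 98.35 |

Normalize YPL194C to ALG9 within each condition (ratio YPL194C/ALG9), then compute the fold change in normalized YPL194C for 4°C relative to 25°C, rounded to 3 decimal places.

2.519

YPL194C/ALG9 (25°C) = 45.61 / 66.07 = 0.69033
YPL194C/ALG9 (4°C) = 171.0 / 98.35 = 1.7387
Fold change = 1.7387 / 0.69033 = 2.5186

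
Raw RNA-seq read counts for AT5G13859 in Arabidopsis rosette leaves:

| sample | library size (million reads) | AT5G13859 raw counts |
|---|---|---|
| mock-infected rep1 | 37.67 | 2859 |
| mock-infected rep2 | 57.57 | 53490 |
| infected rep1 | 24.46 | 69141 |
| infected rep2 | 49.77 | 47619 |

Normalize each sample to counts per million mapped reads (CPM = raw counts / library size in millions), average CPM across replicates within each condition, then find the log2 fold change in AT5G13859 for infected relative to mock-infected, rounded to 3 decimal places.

1.912

CPM(mock-infected rep1) = 2859 / 37.67 = 75.8959
CPM(mock-infected rep2) = 53490 / 57.57 = 929.1298
CPM(infected rep1) = 69141 / 24.46 = 2826.6966
CPM(infected rep2) = 47619 / 49.77 = 956.7812
mean CPM(mock-infected) = 502.5128; mean CPM(infected) = 1891.7389
Fold change = 1891.7389 / 502.5128 = 3.76456
log2(3.76456) = 1.9125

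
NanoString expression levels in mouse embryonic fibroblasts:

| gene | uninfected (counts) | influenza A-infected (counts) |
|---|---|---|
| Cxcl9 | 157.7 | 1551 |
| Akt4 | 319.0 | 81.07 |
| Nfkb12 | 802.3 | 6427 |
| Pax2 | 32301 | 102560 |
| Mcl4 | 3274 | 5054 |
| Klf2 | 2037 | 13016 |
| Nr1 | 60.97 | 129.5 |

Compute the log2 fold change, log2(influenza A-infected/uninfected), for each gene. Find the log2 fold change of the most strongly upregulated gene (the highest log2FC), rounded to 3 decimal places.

log2(1551/157.7) = 3.298  (Cxcl9)
log2(81.07/319.0) = -1.976  (Akt4)
log2(6427/802.3) = 3.002  (Nfkb12)
log2(102560/32301) = 1.667  (Pax2)
log2(5054/3274) = 0.626  (Mcl4)
log2(13016/2037) = 2.676  (Klf2)
log2(129.5/60.97) = 1.087  (Nr1)
Cxcl9 is most strongly upregulated.

3.298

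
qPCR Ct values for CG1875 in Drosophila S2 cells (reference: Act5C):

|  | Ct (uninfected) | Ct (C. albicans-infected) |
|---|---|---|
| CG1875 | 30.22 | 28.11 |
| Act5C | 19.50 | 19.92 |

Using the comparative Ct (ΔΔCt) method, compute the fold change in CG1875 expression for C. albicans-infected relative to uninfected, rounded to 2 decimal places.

ΔCt(uninfected) = 30.220 − 19.500 = 10.720
ΔCt(C. albicans-infected) = 28.110 − 19.920 = 8.190
ΔΔCt = 8.190 − 10.720 = -2.530
Fold change = 2^(−(-2.530)) = 2^2.530 = 5.776

5.78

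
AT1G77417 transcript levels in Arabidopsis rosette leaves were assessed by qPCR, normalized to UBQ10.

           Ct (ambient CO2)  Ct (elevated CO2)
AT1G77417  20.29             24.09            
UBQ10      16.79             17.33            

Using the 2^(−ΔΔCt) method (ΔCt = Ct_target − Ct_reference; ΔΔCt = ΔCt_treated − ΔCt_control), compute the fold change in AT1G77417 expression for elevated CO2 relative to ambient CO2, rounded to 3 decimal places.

0.104

ΔCt(ambient CO2) = 20.290 − 16.790 = 3.500
ΔCt(elevated CO2) = 24.090 − 17.330 = 6.760
ΔΔCt = 6.760 − 3.500 = 3.260
Fold change = 2^(−3.260) = 0.1044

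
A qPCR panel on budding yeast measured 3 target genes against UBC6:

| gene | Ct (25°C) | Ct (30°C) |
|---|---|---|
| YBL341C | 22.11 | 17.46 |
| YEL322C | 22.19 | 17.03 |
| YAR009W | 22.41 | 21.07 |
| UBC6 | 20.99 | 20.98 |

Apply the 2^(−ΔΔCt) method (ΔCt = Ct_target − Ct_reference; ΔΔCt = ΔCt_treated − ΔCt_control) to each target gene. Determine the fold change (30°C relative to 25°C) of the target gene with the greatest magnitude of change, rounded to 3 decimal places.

35.506

YBL341C: ΔΔCt = (17.46−20.98) − (22.11−20.99) = -3.52 − 1.12 = -4.64; fold change = 2^4.64 = 24.933
YEL322C: ΔΔCt = (17.03−20.98) − (22.19−20.99) = -3.95 − 1.20 = -5.15; fold change = 2^5.15 = 35.506
YAR009W: ΔΔCt = (21.07−20.98) − (22.41−20.99) = 0.09 − 1.42 = -1.33; fold change = 2^1.33 = 2.514
YEL322C has the largest |ΔΔCt| = 5.15.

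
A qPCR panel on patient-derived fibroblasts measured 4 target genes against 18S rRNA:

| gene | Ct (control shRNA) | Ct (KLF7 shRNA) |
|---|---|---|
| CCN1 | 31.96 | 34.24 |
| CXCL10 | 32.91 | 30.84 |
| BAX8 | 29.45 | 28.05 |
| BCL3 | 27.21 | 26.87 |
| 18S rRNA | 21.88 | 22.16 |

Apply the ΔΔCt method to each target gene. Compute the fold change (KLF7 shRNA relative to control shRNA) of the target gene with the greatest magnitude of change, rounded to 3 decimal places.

5.098

CCN1: ΔΔCt = (34.24−22.16) − (31.96−21.88) = 12.08 − 10.08 = 2.00; fold change = 2^-2.00 = 0.250
CXCL10: ΔΔCt = (30.84−22.16) − (32.91−21.88) = 8.68 − 11.03 = -2.35; fold change = 2^2.35 = 5.098
BAX8: ΔΔCt = (28.05−22.16) − (29.45−21.88) = 5.89 − 7.57 = -1.68; fold change = 2^1.68 = 3.204
BCL3: ΔΔCt = (26.87−22.16) − (27.21−21.88) = 4.71 − 5.33 = -0.62; fold change = 2^0.62 = 1.537
CXCL10 has the largest |ΔΔCt| = 2.35.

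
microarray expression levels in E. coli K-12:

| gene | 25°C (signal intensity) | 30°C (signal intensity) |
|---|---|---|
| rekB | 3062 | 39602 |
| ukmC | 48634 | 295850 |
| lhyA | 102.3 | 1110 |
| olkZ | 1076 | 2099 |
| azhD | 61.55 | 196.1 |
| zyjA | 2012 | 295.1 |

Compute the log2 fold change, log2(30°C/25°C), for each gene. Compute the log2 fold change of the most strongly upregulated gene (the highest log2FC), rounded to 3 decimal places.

log2(39602/3062) = 3.693  (rekB)
log2(295850/48634) = 2.605  (ukmC)
log2(1110/102.3) = 3.440  (lhyA)
log2(2099/1076) = 0.964  (olkZ)
log2(196.1/61.55) = 1.672  (azhD)
log2(295.1/2012) = -2.769  (zyjA)
rekB is most strongly upregulated.

3.693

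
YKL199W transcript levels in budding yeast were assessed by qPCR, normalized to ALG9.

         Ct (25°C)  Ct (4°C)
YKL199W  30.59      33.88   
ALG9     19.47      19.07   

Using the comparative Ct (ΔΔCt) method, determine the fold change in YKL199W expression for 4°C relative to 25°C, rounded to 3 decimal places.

ΔCt(25°C) = 30.590 − 19.470 = 11.120
ΔCt(4°C) = 33.880 − 19.070 = 14.810
ΔΔCt = 14.810 − 11.120 = 3.690
Fold change = 2^(−3.690) = 0.0775

0.077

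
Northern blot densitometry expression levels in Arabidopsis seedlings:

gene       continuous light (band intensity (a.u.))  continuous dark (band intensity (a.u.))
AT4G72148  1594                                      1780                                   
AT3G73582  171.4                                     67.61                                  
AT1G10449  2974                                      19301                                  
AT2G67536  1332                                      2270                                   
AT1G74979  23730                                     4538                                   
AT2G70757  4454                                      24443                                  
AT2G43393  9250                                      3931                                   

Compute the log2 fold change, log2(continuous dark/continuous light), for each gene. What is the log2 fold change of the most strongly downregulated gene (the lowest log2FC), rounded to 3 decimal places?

log2(1780/1594) = 0.159  (AT4G72148)
log2(67.61/171.4) = -1.342  (AT3G73582)
log2(19301/2974) = 2.698  (AT1G10449)
log2(2270/1332) = 0.769  (AT2G67536)
log2(4538/23730) = -2.387  (AT1G74979)
log2(24443/4454) = 2.456  (AT2G70757)
log2(3931/9250) = -1.235  (AT2G43393)
AT1G74979 is most strongly downregulated.

-2.387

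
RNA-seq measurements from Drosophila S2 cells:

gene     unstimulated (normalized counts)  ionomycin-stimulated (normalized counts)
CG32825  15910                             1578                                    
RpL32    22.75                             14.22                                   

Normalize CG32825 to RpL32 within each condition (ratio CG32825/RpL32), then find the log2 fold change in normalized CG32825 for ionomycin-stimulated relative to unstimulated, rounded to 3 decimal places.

CG32825/RpL32 (unstimulated) = 15910 / 22.75 = 699.34
CG32825/RpL32 (ionomycin-stimulated) = 1578 / 14.22 = 110.97
Fold change = 110.97 / 699.34 = 0.1587
log2(0.1587) = -2.6558

-2.656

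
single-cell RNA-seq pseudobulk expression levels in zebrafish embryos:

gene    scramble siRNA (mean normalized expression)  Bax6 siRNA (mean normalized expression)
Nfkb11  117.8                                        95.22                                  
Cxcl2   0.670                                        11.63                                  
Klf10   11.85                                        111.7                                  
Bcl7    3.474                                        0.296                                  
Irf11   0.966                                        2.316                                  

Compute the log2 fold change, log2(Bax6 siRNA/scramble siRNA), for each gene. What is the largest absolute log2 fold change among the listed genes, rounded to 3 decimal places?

4.118

log2(95.22/117.8) = -0.307  (Nfkb11)
log2(11.63/0.670) = 4.118  (Cxcl2)
log2(111.7/11.85) = 3.237  (Klf10)
log2(0.296/3.474) = -3.553  (Bcl7)
log2(2.316/0.966) = 1.262  (Irf11)
The largest magnitude belongs to Cxcl2.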